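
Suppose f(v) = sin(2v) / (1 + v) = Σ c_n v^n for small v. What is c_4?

-2/3

Take the Cauchy product of the two expansions.
f(0) = 0
f′(0) = 2
f′′(0) = -4
f′′′(0) = 4
f^(4)(0) = -16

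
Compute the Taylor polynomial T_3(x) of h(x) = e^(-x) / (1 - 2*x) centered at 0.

Use 1/(1 - r) = Σ r^k on the denominator, then take the Cauchy product.
h(0) = 1
h′(0) = 1
h′′(0) = 5
h′′′(0) = 29

29*x^3/6 + 5*x^2/2 + x + 1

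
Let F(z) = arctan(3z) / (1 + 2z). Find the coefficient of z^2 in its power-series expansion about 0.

Expand each factor separately, then convolve coefficients.

-6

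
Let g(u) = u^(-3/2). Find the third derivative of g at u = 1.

Differentiate repeatedly and evaluate at the center.
From the series, [(u - 1)^3] g = -35/16; multiply by 3! = 6 to get -105/8.

-105/8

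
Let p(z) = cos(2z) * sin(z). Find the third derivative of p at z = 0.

Expand each factor separately, then convolve coefficients.
The coefficient of z^3 in the expansion is -13/6, so p′′′(0) = 3! * (-13/6) = -13.

-13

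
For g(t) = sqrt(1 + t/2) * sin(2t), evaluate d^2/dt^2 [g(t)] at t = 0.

Expand each factor separately, then convolve coefficients.
From the series, [t^2] g = 1/2; multiply by 2! = 2 to get 1.

1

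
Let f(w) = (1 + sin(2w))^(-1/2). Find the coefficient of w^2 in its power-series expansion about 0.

3/2

Compose series: expand the inner function first, then feed it into the outer expansion.
f(0) = 1
f′(0) = -1
f′′(0) = 3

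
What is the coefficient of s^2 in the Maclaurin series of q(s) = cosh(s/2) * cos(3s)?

-35/8

Take the Cauchy product of the two expansions.
q(0) = 1
q′(0) = 0
q′′(0) = -35/4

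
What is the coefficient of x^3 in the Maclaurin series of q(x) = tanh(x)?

[x^0] = 0;  [x^1] = 1;  [x^2] = 0;  [x^3] = -1/3.

-1/3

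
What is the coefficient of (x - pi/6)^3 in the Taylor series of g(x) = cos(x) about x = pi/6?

Use the known series and substitute for the argument.
g(pi/6) = sqrt(3)/2
g′(pi/6) = -1/2
g′′(pi/6) = -sqrt(3)/2
g′′′(pi/6) = 1/2
Dividing each by k! gives the coefficients c_0, ..., c_3.

1/12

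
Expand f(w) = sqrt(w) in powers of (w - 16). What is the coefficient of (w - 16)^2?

-1/512

[(w - 16)^0] = 4;  [(w - 16)^1] = 1/8;  [(w - 16)^2] = -1/512.
So c_2 = f′′(16)/2! = -1/512.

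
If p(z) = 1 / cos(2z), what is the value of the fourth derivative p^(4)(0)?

80

Write the quotient as an unknown series and match coefficients against numerator = denominator · series.
The coefficient of z^4 in the expansion is 10/3, so p^(4)(0) = 4! * (10/3) = 80.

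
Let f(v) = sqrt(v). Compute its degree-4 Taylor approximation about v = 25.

-(v - 25)^4/2000000 + (v - 25)^3/50000 - (v - 25)^2/1000 + (v - 25)/10 + 5

Compute the successive derivatives at the expansion point and divide by k!.
[(v - 25)^0] = 5;  [(v - 25)^1] = 1/10;  [(v - 25)^2] = -1/1000;  [(v - 25)^3] = 1/50000;  [(v - 25)^4] = -1/2000000.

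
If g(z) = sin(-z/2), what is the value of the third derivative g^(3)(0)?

1/8

From the series, [z^3] g = 1/48; multiply by 3! = 6 to get 1/8.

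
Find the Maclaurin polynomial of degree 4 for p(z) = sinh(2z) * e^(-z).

-5*z^4/3 + 7*z^3/3 - 2*z^2 + 2*z

Take the Cauchy product of the two expansions.
p(0) = 0
p′(0) = 2
p′′(0) = -4
p′′′(0) = 14
p^(4)(0) = -40
Then c_k = p^(k)(0)/k! gives each Taylor coefficient.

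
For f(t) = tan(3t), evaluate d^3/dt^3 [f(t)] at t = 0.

54

Differentiate repeatedly and evaluate at the center.
From the series, [t^3] f = 9; multiply by 3! = 6 to get 54.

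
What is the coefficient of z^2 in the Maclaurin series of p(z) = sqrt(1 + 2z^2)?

1

[z^0] = 1;  [z^1] = 0;  [z^2] = 1.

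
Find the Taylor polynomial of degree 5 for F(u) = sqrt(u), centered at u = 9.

F(9) = 3
F′(9) = 1/6
F′′(9) = -1/108
F′′′(9) = 1/648
F^(4)(9) = -5/11664
F^(5)(9) = 35/209952

7*(u - 9)^5/5038848 - 5*(u - 9)^4/279936 + (u - 9)^3/3888 - (u - 9)^2/216 + (u - 9)/6 + 3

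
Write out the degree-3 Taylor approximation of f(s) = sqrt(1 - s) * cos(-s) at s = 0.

3*s^3/16 - 5*s^2/8 - s/2 + 1

Take the Cauchy product of the two expansions.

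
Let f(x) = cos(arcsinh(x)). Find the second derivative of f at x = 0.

Let u equal the inner series; expand the outer function in u and truncate.
The coefficient of x^2 in the expansion is -1/2, so f′′(0) = 2! * (-1/2) = -1.

-1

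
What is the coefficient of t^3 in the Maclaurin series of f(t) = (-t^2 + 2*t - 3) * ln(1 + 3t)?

Multiply each power in the prefactor through the base expansion.
f(0) = 0
f′(0) = -9
f′′(0) = 39
f′′′(0) = -234

-39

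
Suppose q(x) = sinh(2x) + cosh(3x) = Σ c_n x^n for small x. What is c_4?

27/8

Add the two expansions coefficient-wise.
q(0) = 1
q′(0) = 2
q′′(0) = 9
q′′′(0) = 8
q^(4)(0) = 81
Then c_k = q^(k)(0)/k! gives each Taylor coefficient.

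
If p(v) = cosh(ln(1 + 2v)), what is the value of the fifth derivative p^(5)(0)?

Compose series: expand the inner function first, then feed it into the outer expansion.
The coefficient of v^5 in the expansion is -16, so p^(5)(0) = 5! * (-16) = -1920.

-1920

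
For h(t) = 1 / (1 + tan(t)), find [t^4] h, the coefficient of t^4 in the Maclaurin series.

Expand as Σ (-1)^k u^k with u equal to the inner function's series.
So c_4 = h^(4)(0)/4! = 5/3.

5/3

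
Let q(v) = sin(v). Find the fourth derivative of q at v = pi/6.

The coefficient of (v - pi/6)^4 in the expansion is 1/48, so q^(4)(pi/6) = 4! * (1/48) = 1/2.

1/2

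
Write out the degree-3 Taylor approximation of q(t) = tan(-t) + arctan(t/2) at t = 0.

Expand each term separately and add.
q(0) = 0
q′(0) = -1/2
q′′(0) = 0
q′′′(0) = -9/4
Dividing each by k! gives the coefficients c_0, ..., c_3.

-3*t^3/8 - t/2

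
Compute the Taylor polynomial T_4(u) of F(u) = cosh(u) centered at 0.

u^4/24 + u^2/2 + 1

F(0) = 1
F′(0) = 0
F′′(0) = 1
F′′′(0) = 0
F^(4)(0) = 1
Then c_k = F^(k)(0)/k! gives each Taylor coefficient.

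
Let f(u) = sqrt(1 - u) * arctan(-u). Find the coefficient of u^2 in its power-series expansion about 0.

1/2

Take the Cauchy product of the two expansions.
f(0) = 0
f′(0) = -1
f′′(0) = 1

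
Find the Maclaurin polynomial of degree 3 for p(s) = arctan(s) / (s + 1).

2*s^3/3 - s^2 + s

Expand 1/(denominator) as a geometric series and multiply by the numerator's series.
[s^0] = 0;  [s^1] = 1;  [s^2] = -1;  [s^3] = 2/3.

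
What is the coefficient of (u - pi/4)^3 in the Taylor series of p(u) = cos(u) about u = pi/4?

sqrt(2)/12

c_3 = p′′′(pi/4)/3! = sqrt(2)/12.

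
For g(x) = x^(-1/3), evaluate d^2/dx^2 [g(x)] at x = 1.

4/9

The coefficient of (x - 1)^2 in the expansion is 2/9, so g′′(1) = 2! * (2/9) = 4/9.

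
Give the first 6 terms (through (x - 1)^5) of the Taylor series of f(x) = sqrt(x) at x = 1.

7*(x - 1)^5/256 - 5*(x - 1)^4/128 + (x - 1)^3/16 - (x - 1)^2/8 + (x - 1)/2 + 1

Use the known series and substitute for the argument.
f(1) = 1
f′(1) = 1/2
f′′(1) = -1/4
f′′′(1) = 3/8
f^(4)(1) = -15/16
f^(5)(1) = 105/32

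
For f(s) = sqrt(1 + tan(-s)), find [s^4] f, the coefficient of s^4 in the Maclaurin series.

-47/384

Plug the Maclaurin series of the inner function into that of the outer and collect terms.
f(0) = 1
f′(0) = -1/2
f′′(0) = -1/4
f′′′(0) = -11/8
f^(4)(0) = -47/16
So c_4 = f^(4)(0)/4! = -47/384.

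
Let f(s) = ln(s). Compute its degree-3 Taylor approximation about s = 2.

[(s - 2)^0] = ln(2);  [(s - 2)^1] = 1/2;  [(s - 2)^2] = -1/8;  [(s - 2)^3] = 1/24.

(s - 2)^3/24 - (s - 2)^2/8 + (s - 2)/2 + ln(2)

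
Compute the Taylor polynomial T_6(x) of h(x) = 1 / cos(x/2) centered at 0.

Write the quotient as an unknown series and match coefficients against numerator = denominator · series.

61*x^6/46080 + 5*x^4/384 + x^2/8 + 1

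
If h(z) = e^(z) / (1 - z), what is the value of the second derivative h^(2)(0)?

5

Expand 1/(denominator) as a geometric series and multiply by the numerator's series.
From the series, [z^2] h = 5/2; multiply by 2! = 2 to get 5.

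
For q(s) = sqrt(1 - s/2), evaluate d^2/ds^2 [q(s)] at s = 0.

Apply the Taylor formula c_k = f^(k)(a)/k!.
The coefficient of s^2 in the expansion is -1/32, so q′′(0) = 2! * (-1/32) = -1/16.

-1/16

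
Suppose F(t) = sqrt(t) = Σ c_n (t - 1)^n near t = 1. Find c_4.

-5/128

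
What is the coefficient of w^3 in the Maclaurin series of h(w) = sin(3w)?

h(0) = 0
h′(0) = 3
h′′(0) = 0
h′′′(0) = -27
So c_3 = h′′′(0)/3! = -9/2.

-9/2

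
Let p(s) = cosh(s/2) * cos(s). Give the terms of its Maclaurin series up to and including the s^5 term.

Take the Cauchy product of the two expansions.
[s^0] = 1;  [s^1] = 0;  [s^2] = -3/8;  [s^3] = 0;  [s^4] = -7/384;  [s^5] = 0.

-7*s^4/384 - 3*s^2/8 + 1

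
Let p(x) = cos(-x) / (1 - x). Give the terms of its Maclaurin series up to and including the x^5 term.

13*x^5/24 + 13*x^4/24 + x^3/2 + x^2/2 + x + 1

Take the Cauchy product of the two expansions.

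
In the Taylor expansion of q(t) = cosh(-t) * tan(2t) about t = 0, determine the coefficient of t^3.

11/3

Write out both Maclaurin series and multiply, keeping only the needed powers.
q(0) = 0
q′(0) = 2
q′′(0) = 0
q′′′(0) = 22
So c_3 = q′′′(0)/3! = 11/3.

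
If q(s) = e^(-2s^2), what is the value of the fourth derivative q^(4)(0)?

The coefficient of s^4 in the expansion is 2, so q^(4)(0) = 4! * (2) = 48.

48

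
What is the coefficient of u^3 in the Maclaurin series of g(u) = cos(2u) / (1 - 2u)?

Write out both Maclaurin series and multiply, keeping only the needed powers.
g(0) = 1
g′(0) = 2
g′′(0) = 4
g′′′(0) = 24
So c_3 = g′′′(0)/3! = 4.

4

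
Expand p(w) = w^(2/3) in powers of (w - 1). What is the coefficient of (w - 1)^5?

p(1) = 1
p′(1) = 2/3
p′′(1) = -2/9
p′′′(1) = 8/27
p^(4)(1) = -56/81
p^(5)(1) = 560/243
The Taylor polynomial is Σ p^(k)(1)/k! · (w - 1)^k.

14/729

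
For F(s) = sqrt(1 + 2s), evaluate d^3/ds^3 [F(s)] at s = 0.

From the series, [s^3] F = 1/2; multiply by 3! = 6 to get 3.

3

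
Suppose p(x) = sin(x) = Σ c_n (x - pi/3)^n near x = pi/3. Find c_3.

-1/12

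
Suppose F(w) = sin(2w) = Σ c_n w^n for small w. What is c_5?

4/15

[w^0] = 0;  [w^1] = 2;  [w^2] = 0;  [w^3] = -4/3;  [w^4] = 0;  [w^5] = 4/15.
So c_5 = F^(5)(0)/5! = 4/15.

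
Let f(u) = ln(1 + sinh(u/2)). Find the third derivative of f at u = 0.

Compose series: expand the inner function first, then feed it into the outer expansion.
The coefficient of u^3 in the expansion is 1/16, so f′′′(0) = 3! * (1/16) = 3/8.

3/8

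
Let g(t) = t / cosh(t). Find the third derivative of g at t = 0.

-3

Write the quotient as an unknown series and match coefficients against numerator = denominator · series.
The coefficient of t^3 in the expansion is -1/2, so g′′′(0) = 3! * (-1/2) = -3.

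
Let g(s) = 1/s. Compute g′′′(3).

-2/27

The coefficient of (s - 3)^3 in the expansion is -1/81, so g′′′(3) = 3! * (-1/81) = -2/27.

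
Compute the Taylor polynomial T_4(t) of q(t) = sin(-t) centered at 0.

t^3/6 - t

Differentiate repeatedly and evaluate at the center.
q(0) = 0
q′(0) = -1
q′′(0) = 0
q′′′(0) = 1
q^(4)(0) = 0
The Taylor polynomial is Σ q^(k)(0)/k! · t^k.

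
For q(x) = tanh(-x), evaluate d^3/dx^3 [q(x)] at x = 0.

The coefficient of x^3 in the expansion is 1/3, so q′′′(0) = 3! * (1/3) = 2.

2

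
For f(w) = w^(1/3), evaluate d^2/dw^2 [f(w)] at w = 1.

Apply the Taylor formula c_k = f^(k)(a)/k!.
From the series, [(w - 1)^2] f = -1/9; multiply by 2! = 2 to get -2/9.

-2/9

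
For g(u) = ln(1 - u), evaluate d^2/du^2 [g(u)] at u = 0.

-1

The coefficient of u^2 in the expansion is -1/2, so g′′(0) = 2! * (-1/2) = -1.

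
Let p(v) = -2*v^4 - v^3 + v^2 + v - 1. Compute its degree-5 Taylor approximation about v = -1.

[(v + 1)^0] = -2;  [(v + 1)^1] = 4;  [(v + 1)^2] = -8;  [(v + 1)^3] = 7;  [(v + 1)^4] = -2;  [(v + 1)^5] = 0.

-2*(v + 1)^4 + 7*(v + 1)^3 - 8*(v + 1)^2 + 4*(v + 1) - 2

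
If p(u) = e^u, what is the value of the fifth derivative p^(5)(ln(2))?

The coefficient of (u - ln(2))^5 in the expansion is 1/60, so p^(5)(ln(2)) = 5! * (1/60) = 2.

2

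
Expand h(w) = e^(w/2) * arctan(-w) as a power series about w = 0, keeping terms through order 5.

-103*w^5/640 + 7*w^4/48 + 5*w^3/24 - w^2/2 - w

Take the Cauchy product of the two expansions.
[w^0] = 0;  [w^1] = -1;  [w^2] = -1/2;  [w^3] = 5/24;  [w^4] = 7/48;  [w^5] = -103/640.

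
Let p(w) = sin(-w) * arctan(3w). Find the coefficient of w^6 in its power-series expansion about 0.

-401/8

Expand each factor separately, then convolve coefficients.
[w^0] = 0;  [w^1] = 0;  [w^2] = -3;  [w^3] = 0;  [w^4] = 19/2;  [w^5] = 0;  [w^6] = -401/8.
So c_6 = p^(6)(0)/6! = -401/8.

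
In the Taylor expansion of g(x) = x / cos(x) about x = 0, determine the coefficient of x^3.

Divide the numerator series by the denominator series (power-series long division).
So c_3 = g′′′(0)/3! = 1/2.

1/2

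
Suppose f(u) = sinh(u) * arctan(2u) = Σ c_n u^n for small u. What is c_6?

215/36

Take the Cauchy product of the two expansions.
So c_6 = f^(6)(0)/6! = 215/36.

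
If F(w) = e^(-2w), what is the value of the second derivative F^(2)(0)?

The coefficient of w^2 in the expansion is 2, so F′′(0) = 2! * (2) = 4.

4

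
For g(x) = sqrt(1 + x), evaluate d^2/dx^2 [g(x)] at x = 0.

-1/4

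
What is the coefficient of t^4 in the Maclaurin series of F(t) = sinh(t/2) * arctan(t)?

Take the Cauchy product of the two expansions.
F(0) = 0
F′(0) = 0
F′′(0) = 1
F′′′(0) = 0
F^(4)(0) = -7/2
So c_4 = F^(4)(0)/4! = -7/48.

-7/48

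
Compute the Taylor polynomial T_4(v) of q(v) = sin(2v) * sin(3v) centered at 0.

Expand each factor separately, then convolve coefficients.
q(0) = 0
q′(0) = 0
q′′(0) = 12
q′′′(0) = 0
q^(4)(0) = -312

-13*v^4 + 6*v^2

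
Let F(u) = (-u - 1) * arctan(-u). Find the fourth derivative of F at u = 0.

-8

Distribute the polynomial across the series and collect like powers.
The coefficient of u^4 in the expansion is -1/3, so F^(4)(0) = 4! * (-1/3) = -8.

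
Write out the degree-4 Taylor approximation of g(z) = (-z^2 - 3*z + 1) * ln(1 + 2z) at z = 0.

Distribute the polynomial across the series and collect like powers.

-10*z^4 + 20*z^3/3 - 8*z^2 + 2*z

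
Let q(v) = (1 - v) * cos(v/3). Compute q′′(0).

Shift and add copies of the series according to the polynomial's terms.
The coefficient of v^2 in the expansion is -1/18, so q′′(0) = 2! * (-1/18) = -1/9.

-1/9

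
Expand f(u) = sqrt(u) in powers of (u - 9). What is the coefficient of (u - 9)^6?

-7/60466176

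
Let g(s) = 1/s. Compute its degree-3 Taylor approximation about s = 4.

-(s - 4)^3/256 + (s - 4)^2/64 - (s - 4)/16 + 1/4

Compute the successive derivatives at the expansion point and divide by k!.
g(4) = 1/4
g′(4) = -1/16
g′′(4) = 1/32
g′′′(4) = -3/128
Then c_k = g^(k)(4)/k! gives each Taylor coefficient.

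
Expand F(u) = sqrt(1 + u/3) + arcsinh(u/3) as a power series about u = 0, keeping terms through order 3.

Combine the two series term by term.

-5*u^3/1296 - u^2/72 + u/2 + 1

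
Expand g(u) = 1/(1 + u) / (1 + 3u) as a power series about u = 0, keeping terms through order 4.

Multiply the two series term by term and collect like powers.
g(0) = 1
g′(0) = -4
g′′(0) = 26
g′′′(0) = -240
g^(4)(0) = 2904
Dividing each by k! gives the coefficients c_0, ..., c_4.

121*u^4 - 40*u^3 + 13*u^2 - 4*u + 1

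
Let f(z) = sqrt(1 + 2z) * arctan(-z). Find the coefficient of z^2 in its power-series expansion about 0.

Multiply the two series term by term and collect like powers.
f(0) = 0
f′(0) = -1
f′′(0) = -2
Then c_k = f^(k)(0)/k! gives each Taylor coefficient.

-1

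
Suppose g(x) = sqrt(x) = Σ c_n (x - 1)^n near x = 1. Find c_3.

1/16

Compute the successive derivatives at the expansion point and divide by k!.
g(1) = 1
g′(1) = 1/2
g′′(1) = -1/4
g′′′(1) = 3/8
So c_3 = g′′′(1)/3! = 1/16.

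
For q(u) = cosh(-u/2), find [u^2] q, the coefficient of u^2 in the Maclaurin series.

1/8

q(0) = 1
q′(0) = 0
q′′(0) = 1/4
The Taylor polynomial is Σ q^(k)(0)/k! · u^k.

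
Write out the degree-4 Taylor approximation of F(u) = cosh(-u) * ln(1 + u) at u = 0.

-u^4/2 + 5*u^3/6 - u^2/2 + u

Write out both Maclaurin series and multiply, keeping only the needed powers.
[u^0] = 0;  [u^1] = 1;  [u^2] = -1/2;  [u^3] = 5/6;  [u^4] = -1/2.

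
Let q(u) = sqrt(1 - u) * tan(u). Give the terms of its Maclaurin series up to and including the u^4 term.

-11*u^4/48 + 5*u^3/24 - u^2/2 + u

Take the Cauchy product of the two expansions.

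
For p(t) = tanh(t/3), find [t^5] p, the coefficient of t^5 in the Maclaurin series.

2/3645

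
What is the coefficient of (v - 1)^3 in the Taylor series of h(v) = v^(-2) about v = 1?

-4

h(1) = 1
h′(1) = -2
h′′(1) = 6
h′′′(1) = -24
The Taylor polynomial is Σ h^(k)(1)/k! · (v - 1)^k.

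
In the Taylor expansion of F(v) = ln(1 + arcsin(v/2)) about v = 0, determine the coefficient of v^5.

53/3840

Substitute the inner expansion into the outer series and collect powers.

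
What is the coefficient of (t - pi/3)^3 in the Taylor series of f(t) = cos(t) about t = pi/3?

[(t - pi/3)^0] = 1/2;  [(t - pi/3)^1] = -sqrt(3)/2;  [(t - pi/3)^2] = -1/4;  [(t - pi/3)^3] = sqrt(3)/12.

sqrt(3)/12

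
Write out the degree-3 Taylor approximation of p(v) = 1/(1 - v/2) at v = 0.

v^3/8 + v^2/4 + v/2 + 1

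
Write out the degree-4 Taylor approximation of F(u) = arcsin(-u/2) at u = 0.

-u^3/48 - u/2

Apply the Taylor formula c_k = f^(k)(a)/k!.
F(0) = 0
F′(0) = -1/2
F′′(0) = 0
F′′′(0) = -1/8
F^(4)(0) = 0
Dividing each by k! gives the coefficients c_0, ..., c_4.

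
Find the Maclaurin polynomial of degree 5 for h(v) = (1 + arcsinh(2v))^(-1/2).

-163*v^5/40 + 19*v^4/8 - 11*v^3/6 + 3*v^2/2 - v + 1

Let u equal the inner series; expand the outer function in u and truncate.
h(0) = 1
h′(0) = -1
h′′(0) = 3
h′′′(0) = -11
h^(4)(0) = 57
h^(5)(0) = -489
The Taylor polynomial is Σ h^(k)(0)/k! · v^k.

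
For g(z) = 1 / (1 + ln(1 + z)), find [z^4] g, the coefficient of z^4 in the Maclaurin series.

Write 1/(1+u) = 1 - u + u^2 - u^3 + ... and substitute the series for u.
So c_4 = g^(4)(0)/4! = 11/3.

11/3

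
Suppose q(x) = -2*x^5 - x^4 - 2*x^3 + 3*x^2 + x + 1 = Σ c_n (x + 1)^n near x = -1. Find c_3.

-18

q(-1) = 6
q′(-1) = -17
q′′(-1) = 46
q′′′(-1) = -108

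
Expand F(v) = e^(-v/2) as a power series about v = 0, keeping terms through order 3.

F(0) = 1
F′(0) = -1/2
F′′(0) = 1/4
F′′′(0) = -1/8
Dividing each by k! gives the coefficients c_0, ..., c_3.

-v^3/48 + v^2/8 - v/2 + 1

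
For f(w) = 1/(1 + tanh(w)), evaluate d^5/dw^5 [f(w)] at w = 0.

-16

Let u equal the inner series; expand the outer function in u and truncate.
The coefficient of w^5 in the expansion is -2/15, so f^(5)(0) = 5! * (-2/15) = -16.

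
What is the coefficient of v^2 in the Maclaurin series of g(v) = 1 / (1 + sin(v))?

Expand as Σ (-1)^k u^k with u equal to the inner function's series.
g(0) = 1
g′(0) = -1
g′′(0) = 2
Then c_k = g^(k)(0)/k! gives each Taylor coefficient.

1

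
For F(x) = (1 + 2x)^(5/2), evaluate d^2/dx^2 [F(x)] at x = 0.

From the series, [x^2] F = 15/2; multiply by 2! = 2 to get 15.

15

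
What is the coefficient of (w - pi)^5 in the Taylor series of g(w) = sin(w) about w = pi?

g(pi) = 0
g′(pi) = -1
g′′(pi) = 0
g′′′(pi) = 1
g^(4)(pi) = 0
g^(5)(pi) = -1
So c_5 = g^(5)(pi)/5! = -1/120.

-1/120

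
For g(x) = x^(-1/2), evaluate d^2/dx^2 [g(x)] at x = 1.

Use the known series and substitute for the argument.
From the series, [(x - 1)^2] g = 3/8; multiply by 2! = 2 to get 3/4.

3/4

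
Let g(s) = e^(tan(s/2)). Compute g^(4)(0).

9/16

Compose series: expand the inner function first, then feed it into the outer expansion.
The coefficient of s^4 in the expansion is 3/128, so g^(4)(0) = 4! * (3/128) = 9/16.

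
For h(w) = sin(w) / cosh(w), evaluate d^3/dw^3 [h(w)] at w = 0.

-4

Write the quotient as an unknown series and match coefficients against numerator = denominator · series.
From the series, [w^3] h = -2/3; multiply by 3! = 6 to get -4.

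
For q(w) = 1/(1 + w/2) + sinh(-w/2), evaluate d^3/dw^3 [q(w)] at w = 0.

Expand each term separately and add.
The coefficient of w^3 in the expansion is -7/48, so q′′′(0) = 3! * (-7/48) = -7/8.

-7/8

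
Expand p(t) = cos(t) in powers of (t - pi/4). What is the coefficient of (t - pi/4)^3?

Apply the Taylor formula c_k = f^(k)(a)/k!.
So c_3 = p′′′(pi/4)/3! = sqrt(2)/12.

sqrt(2)/12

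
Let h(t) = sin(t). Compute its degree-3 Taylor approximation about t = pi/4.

-sqrt(2)*(t - pi/4)^3/12 - sqrt(2)*(t - pi/4)^2/4 + sqrt(2)*(t - pi/4)/2 + sqrt(2)/2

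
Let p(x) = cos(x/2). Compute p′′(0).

-1/4

The coefficient of x^2 in the expansion is -1/8, so p′′(0) = 2! * (-1/8) = -1/4.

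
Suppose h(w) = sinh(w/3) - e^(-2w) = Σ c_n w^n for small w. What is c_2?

Add the two expansions coefficient-wise.
[w^0] = -1;  [w^1] = 7/3;  [w^2] = -2.

-2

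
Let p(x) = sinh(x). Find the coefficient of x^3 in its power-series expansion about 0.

1/6

p(0) = 0
p′(0) = 1
p′′(0) = 0
p′′′(0) = 1
Dividing each by k! gives the coefficients c_0, ..., c_3.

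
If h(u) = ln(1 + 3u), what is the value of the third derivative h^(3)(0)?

From the series, [u^3] h = 9; multiply by 3! = 6 to get 54.

54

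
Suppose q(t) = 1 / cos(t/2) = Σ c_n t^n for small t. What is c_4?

Divide the numerator series by the denominator series (power-series long division).

5/384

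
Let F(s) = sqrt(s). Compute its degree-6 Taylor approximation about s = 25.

-21*(s - 25)^6/50000000000 + 7*(s - 25)^5/500000000 - (s - 25)^4/2000000 + (s - 25)^3/50000 - (s - 25)^2/1000 + (s - 25)/10 + 5

Use the known series and substitute for the argument.
F(25) = 5
F′(25) = 1/10
F′′(25) = -1/500
F′′′(25) = 3/25000
F^(4)(25) = -3/250000
F^(5)(25) = 21/12500000
F^(6)(25) = -189/625000000
The Taylor polynomial is Σ F^(k)(25)/k! · (s - 25)^k.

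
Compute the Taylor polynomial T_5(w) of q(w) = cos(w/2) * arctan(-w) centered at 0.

-469*w^5/1920 + 11*w^3/24 - w

Expand each factor separately, then convolve coefficients.
[w^0] = 0;  [w^1] = -1;  [w^2] = 0;  [w^3] = 11/24;  [w^4] = 0;  [w^5] = -469/1920.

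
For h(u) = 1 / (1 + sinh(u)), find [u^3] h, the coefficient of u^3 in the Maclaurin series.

Write 1/(1+u) = 1 - u + u^2 - u^3 + ... and substitute the series for u.
h(0) = 1
h′(0) = -1
h′′(0) = 2
h′′′(0) = -7
Dividing each by k! gives the coefficients c_0, ..., c_3.

-7/6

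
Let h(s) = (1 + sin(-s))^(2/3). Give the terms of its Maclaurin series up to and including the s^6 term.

Let u equal the inner series; expand the outer function in u and truncate.
h(0) = 1
h′(0) = -2/3
h′′(0) = -2/9
h′′′(0) = 10/27
h^(4)(0) = 16/81
h^(5)(0) = -2/243
h^(6)(0) = 208/729
Dividing each by k! gives the coefficients c_0, ..., c_6.

13*s^6/32805 - s^5/14580 + 2*s^4/243 + 5*s^3/81 - s^2/9 - 2*s/3 + 1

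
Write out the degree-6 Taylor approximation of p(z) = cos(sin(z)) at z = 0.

-37*z^6/720 + 5*z^4/24 - z^2/2 + 1

Compose series: expand the inner function first, then feed it into the outer expansion.
p(0) = 1
p′(0) = 0
p′′(0) = -1
p′′′(0) = 0
p^(4)(0) = 5
p^(5)(0) = 0
p^(6)(0) = -37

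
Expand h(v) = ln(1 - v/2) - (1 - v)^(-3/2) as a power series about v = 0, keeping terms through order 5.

-10986034132287200467410944*2^(7/23)*3^(15/23)*5^(12/23)*7^(3/23)*v^5/30552037060260772705078125 - 317*v^4/128 - 107*v^3/48 - 2*v^2 - 2*v - 1

Combine the two series term by term.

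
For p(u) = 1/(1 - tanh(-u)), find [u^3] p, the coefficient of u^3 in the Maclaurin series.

Compose series: expand the inner function first, then feed it into the outer expansion.
p(0) = 1
p′(0) = -1
p′′(0) = 2
p′′′(0) = -4
So c_3 = p′′′(0)/3! = -2/3.

-2/3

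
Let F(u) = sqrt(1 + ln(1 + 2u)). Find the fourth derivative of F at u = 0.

-143

Substitute the inner expansion into the outer series and collect powers.
The coefficient of u^4 in the expansion is -143/24, so F^(4)(0) = 4! * (-143/24) = -143.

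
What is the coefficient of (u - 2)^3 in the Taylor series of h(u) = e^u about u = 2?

h(2) = e^(2)
h′(2) = e^(2)
h′′(2) = e^(2)
h′′′(2) = e^(2)
So c_3 = h′′′(2)/3! = e^(2)/6.

e^(2)/6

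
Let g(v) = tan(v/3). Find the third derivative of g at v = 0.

The coefficient of v^3 in the expansion is 1/81, so g′′′(0) = 3! * (1/81) = 2/27.

2/27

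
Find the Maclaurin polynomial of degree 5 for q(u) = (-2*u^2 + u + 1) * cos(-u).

u^5/24 + 25*u^4/24 - u^3/2 - 5*u^2/2 + u + 1

Multiply each power in the prefactor through the base expansion.
q(0) = 1
q′(0) = 1
q′′(0) = -5
q′′′(0) = -3
q^(4)(0) = 25
q^(5)(0) = 5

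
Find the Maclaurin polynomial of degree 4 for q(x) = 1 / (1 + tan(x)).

Write 1/(1+u) = 1 - u + u^2 - u^3 + ... and substitute the series for u.
q(0) = 1
q′(0) = -1
q′′(0) = 2
q′′′(0) = -8
q^(4)(0) = 40

5*x^4/3 - 4*x^3/3 + x^2 - x + 1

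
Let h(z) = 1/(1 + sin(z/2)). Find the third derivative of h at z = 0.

-5/8

Plug the Maclaurin series of the inner function into that of the outer and collect terms.
The coefficient of z^3 in the expansion is -5/48, so h′′′(0) = 3! * (-5/48) = -5/8.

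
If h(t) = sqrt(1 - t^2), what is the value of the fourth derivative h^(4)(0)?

The coefficient of t^4 in the expansion is -1/8, so h^(4)(0) = 4! * (-1/8) = -3.

-3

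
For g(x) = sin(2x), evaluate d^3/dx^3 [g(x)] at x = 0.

Differentiate repeatedly and evaluate at the center.
From the series, [x^3] g = -4/3; multiply by 3! = 6 to get -8.

-8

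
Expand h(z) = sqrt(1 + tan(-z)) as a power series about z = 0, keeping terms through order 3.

-11*z^3/48 - z^2/8 - z/2 + 1

Substitute the inner expansion into the outer series and collect powers.
h(0) = 1
h′(0) = -1/2
h′′(0) = -1/4
h′′′(0) = -11/8
Dividing each by k! gives the coefficients c_0, ..., c_3.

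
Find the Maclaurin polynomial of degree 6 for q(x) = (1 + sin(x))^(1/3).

Compose series: expand the inner function first, then feed it into the outer expansion.
q(0) = 1
q′(0) = 1/3
q′′(0) = -2/9
q′′′(0) = 1/27
q^(4)(0) = -8/81
q^(5)(0) = 61/243
q^(6)(0) = -512/729

-32*x^6/32805 + 61*x^5/29160 - x^4/243 + x^3/162 - x^2/9 + x/3 + 1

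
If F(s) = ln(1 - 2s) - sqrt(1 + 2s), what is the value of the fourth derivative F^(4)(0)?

-81

Expand each term separately and add.
The coefficient of s^4 in the expansion is -27/8, so F^(4)(0) = 4! * (-27/8) = -81.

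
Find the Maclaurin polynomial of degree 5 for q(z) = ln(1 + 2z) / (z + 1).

256*z^5/15 - 32*z^4/3 + 20*z^3/3 - 4*z^2 + 2*z

Multiply the numerator's expansion by the denominator's geometric series.
q(0) = 0
q′(0) = 2
q′′(0) = -8
q′′′(0) = 40
q^(4)(0) = -256
q^(5)(0) = 2048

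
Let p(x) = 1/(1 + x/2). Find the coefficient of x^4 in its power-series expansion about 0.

1/16

Apply the Taylor formula c_k = f^(k)(a)/k!.
[x^0] = 1;  [x^1] = -1/2;  [x^2] = 1/4;  [x^3] = -1/8;  [x^4] = 1/16.
So c_4 = p^(4)(0)/4! = 1/16.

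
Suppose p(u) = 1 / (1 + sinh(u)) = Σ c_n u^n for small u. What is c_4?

Use the geometric series for the reciprocal, then substitute.

4/3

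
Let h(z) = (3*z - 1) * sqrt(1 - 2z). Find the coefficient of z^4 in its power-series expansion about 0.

-7/8

Multiply each power in the prefactor through the base expansion.
h(0) = -1
h′(0) = 4
h′′(0) = -5
h′′′(0) = -6
h^(4)(0) = -21
Then c_k = h^(k)(0)/k! gives each Taylor coefficient.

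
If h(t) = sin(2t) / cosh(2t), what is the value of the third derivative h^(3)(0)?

-32

Write the quotient as an unknown series and match coefficients against numerator = denominator · series.
From the series, [t^3] h = -16/3; multiply by 3! = 6 to get -32.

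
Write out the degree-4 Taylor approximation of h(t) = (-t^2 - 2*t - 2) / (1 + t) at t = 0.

Shift and add copies of the series according to the polynomial's terms.
h(0) = -2
h′(0) = 0
h′′(0) = -2
h′′′(0) = 6
h^(4)(0) = -24
The Taylor polynomial is Σ h^(k)(0)/k! · t^k.

-t^4 + t^3 - t^2 - 2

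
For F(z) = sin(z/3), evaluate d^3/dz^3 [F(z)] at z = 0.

-1/27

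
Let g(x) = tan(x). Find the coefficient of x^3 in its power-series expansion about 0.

1/3

g(0) = 0
g′(0) = 1
g′′(0) = 0
g′′′(0) = 2
The Taylor polynomial is Σ g^(k)(0)/k! · x^k.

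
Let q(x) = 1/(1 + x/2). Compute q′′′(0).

The coefficient of x^3 in the expansion is -1/8, so q′′′(0) = 3! * (-1/8) = -3/4.

-3/4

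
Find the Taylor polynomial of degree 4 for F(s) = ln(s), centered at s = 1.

-(s - 1)^4/4 + (s - 1)^3/3 - (s - 1)^2/2 + (s - 1)

Use the known series and substitute for the argument.
[(s - 1)^0] = 0;  [(s - 1)^1] = 1;  [(s - 1)^2] = -1/2;  [(s - 1)^3] = 1/3;  [(s - 1)^4] = -1/4.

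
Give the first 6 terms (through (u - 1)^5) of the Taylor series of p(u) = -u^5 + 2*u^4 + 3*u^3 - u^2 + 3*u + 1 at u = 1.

-(u - 1)^5 - 3*(u - 1)^4 + (u - 1)^3 + 10*(u - 1)^2 + 13*(u - 1) + 7

Use the known series and substitute for the argument.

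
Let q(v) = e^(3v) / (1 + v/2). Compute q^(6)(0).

Write out both Maclaurin series and multiply, keeping only the needed powers.
From the series, [v^6] q = 31/64; multiply by 6! = 720 to get 1395/4.

1395/4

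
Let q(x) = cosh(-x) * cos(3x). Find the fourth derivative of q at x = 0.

Take the Cauchy product of the two expansions.
The coefficient of x^4 in the expansion is 7/6, so q^(4)(0) = 4! * (7/6) = 28.

28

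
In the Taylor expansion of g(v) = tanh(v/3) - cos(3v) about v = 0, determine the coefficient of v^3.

Expand each term separately and add.
g(0) = -1
g′(0) = 1/3
g′′(0) = 9
g′′′(0) = -2/27
Dividing each by k! gives the coefficients c_0, ..., c_3.

-1/81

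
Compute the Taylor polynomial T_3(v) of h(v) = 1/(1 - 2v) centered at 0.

8*v^3 + 4*v^2 + 2*v + 1

h(0) = 1
h′(0) = 2
h′′(0) = 8
h′′′(0) = 48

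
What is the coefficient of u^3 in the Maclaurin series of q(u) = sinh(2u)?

q(0) = 0
q′(0) = 2
q′′(0) = 0
q′′′(0) = 8
So c_3 = q′′′(0)/3! = 4/3.

4/3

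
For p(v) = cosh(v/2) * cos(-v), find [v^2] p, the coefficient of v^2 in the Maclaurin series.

-3/8

Multiply the two series term by term and collect like powers.
[v^0] = 1;  [v^1] = 0;  [v^2] = -3/8.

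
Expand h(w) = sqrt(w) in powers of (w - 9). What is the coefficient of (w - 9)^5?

7/5038848

h(9) = 3
h′(9) = 1/6
h′′(9) = -1/108
h′′′(9) = 1/648
h^(4)(9) = -5/11664
h^(5)(9) = 35/209952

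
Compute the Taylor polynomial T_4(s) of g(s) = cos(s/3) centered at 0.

Differentiate repeatedly and evaluate at the center.
g(0) = 1
g′(0) = 0
g′′(0) = -1/9
g′′′(0) = 0
g^(4)(0) = 1/81
Then c_k = g^(k)(0)/k! gives each Taylor coefficient.

s^4/1944 - s^2/18 + 1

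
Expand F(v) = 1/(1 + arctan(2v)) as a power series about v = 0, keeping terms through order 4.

16*v^4/3 - 16*v^3/3 + 4*v^2 - 2*v + 1

Plug the Maclaurin series of the inner function into that of the outer and collect terms.
F(0) = 1
F′(0) = -2
F′′(0) = 8
F′′′(0) = -32
F^(4)(0) = 128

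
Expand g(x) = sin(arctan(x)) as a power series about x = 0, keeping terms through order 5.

3*x^5/8 - x^3/2 + x

Substitute the inner expansion into the outer series and collect powers.
g(0) = 0
g′(0) = 1
g′′(0) = 0
g′′′(0) = -3
g^(4)(0) = 0
g^(5)(0) = 45
The Taylor polynomial is Σ g^(k)(0)/k! · x^k.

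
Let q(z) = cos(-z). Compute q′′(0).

From the series, [z^2] q = -1/2; multiply by 2! = 2 to get -1.

-1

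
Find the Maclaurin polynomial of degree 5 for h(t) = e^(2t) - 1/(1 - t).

Combine the two series term by term.

-11*t^5/15 - t^4/3 + t^3/3 + t^2 + t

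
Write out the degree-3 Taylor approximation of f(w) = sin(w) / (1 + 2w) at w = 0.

Write out both Maclaurin series and multiply, keeping only the needed powers.

23*w^3/6 - 2*w^2 + w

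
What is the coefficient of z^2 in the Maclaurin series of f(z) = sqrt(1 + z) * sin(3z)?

3/2

Expand each factor separately, then convolve coefficients.
[z^0] = 0;  [z^1] = 3;  [z^2] = 3/2.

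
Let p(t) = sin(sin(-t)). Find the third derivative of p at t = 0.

2

Substitute the inner expansion into the outer series and collect powers.
The coefficient of t^3 in the expansion is 1/3, so p′′′(0) = 3! * (1/3) = 2.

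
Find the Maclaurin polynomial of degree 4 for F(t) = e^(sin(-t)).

-t^4/8 + t^2/2 - t + 1

Let u equal the inner series; expand the outer function in u and truncate.
F(0) = 1
F′(0) = -1
F′′(0) = 1
F′′′(0) = 0
F^(4)(0) = -3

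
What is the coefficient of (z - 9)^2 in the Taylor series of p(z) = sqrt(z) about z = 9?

-1/216

p(9) = 3
p′(9) = 1/6
p′′(9) = -1/108
The Taylor polynomial is Σ p^(k)(9)/k! · (z - 9)^k.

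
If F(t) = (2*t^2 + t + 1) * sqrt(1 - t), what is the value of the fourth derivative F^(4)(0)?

Distribute the polynomial across the series and collect like powers.
From the series, [t^4] F = -45/128; multiply by 4! = 24 to get -135/16.

-135/16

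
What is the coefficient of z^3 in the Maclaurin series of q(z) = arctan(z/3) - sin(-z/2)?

Add the two expansions coefficient-wise.
q(0) = 0
q′(0) = 5/6
q′′(0) = 0
q′′′(0) = -43/216
So c_3 = q′′′(0)/3! = -43/1296.

-43/1296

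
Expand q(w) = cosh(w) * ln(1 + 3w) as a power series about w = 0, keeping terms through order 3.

Write out both Maclaurin series and multiply, keeping only the needed powers.

21*w^3/2 - 9*w^2/2 + 3*w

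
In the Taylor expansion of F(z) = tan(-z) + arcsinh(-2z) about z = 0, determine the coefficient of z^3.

Expand each term separately and add.
[z^0] = 0;  [z^1] = -3;  [z^2] = 0;  [z^3] = 1.
So c_3 = F′′′(0)/3! = 1.

1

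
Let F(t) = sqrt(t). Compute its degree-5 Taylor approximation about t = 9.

7*(t - 9)^5/5038848 - 5*(t - 9)^4/279936 + (t - 9)^3/3888 - (t - 9)^2/216 + (t - 9)/6 + 3

[(t - 9)^0] = 3;  [(t - 9)^1] = 1/6;  [(t - 9)^2] = -1/216;  [(t - 9)^3] = 1/3888;  [(t - 9)^4] = -5/279936;  [(t - 9)^5] = 7/5038848.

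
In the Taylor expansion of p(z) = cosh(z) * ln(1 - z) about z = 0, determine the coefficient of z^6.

Write out both Maclaurin series and multiply, keeping only the needed powers.
p(0) = 0
p′(0) = -1
p′′(0) = -1
p′′′(0) = -5
p^(4)(0) = -12
p^(5)(0) = -49
p^(6)(0) = -225
Dividing each by k! gives the coefficients c_0, ..., c_6.

-5/16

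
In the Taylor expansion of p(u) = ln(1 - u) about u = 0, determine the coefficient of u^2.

c_2 = p′′(0)/2! = -1/2.

-1/2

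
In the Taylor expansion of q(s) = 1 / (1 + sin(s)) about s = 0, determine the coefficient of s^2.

Write 1/(1+u) = 1 - u + u^2 - u^3 + ... and substitute the series for u.
q(0) = 1
q′(0) = -1
q′′(0) = 2

1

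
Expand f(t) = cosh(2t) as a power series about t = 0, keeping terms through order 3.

f(0) = 1
f′(0) = 0
f′′(0) = 4
f′′′(0) = 0

2*t^2 + 1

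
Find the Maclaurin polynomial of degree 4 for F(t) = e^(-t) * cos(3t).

7*t^4/6 + 13*t^3/3 - 4*t^2 - t + 1

Write out both Maclaurin series and multiply, keeping only the needed powers.
F(0) = 1
F′(0) = -1
F′′(0) = -8
F′′′(0) = 26
F^(4)(0) = 28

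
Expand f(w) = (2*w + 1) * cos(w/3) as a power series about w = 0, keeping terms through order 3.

-w^3/9 - w^2/18 + 2*w + 1

Shift and add copies of the series according to the polynomial's terms.
[w^0] = 1;  [w^1] = 2;  [w^2] = -1/18;  [w^3] = -1/9.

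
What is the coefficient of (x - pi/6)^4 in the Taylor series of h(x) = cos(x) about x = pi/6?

h(pi/6) = sqrt(3)/2
h′(pi/6) = -1/2
h′′(pi/6) = -sqrt(3)/2
h′′′(pi/6) = 1/2
h^(4)(pi/6) = sqrt(3)/2

sqrt(3)/48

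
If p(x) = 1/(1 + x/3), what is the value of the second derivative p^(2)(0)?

2/9

The coefficient of x^2 in the expansion is 1/9, so p′′(0) = 2! * (1/9) = 2/9.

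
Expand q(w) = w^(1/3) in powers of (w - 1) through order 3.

5*(w - 1)^3/81 - (w - 1)^2/9 + (w - 1)/3 + 1

q(1) = 1
q′(1) = 1/3
q′′(1) = -2/9
q′′′(1) = 10/27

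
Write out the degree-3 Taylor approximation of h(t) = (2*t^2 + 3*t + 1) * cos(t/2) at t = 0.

Shift and add copies of the series according to the polynomial's terms.
[t^0] = 1;  [t^1] = 3;  [t^2] = 15/8;  [t^3] = -3/8.

-3*t^3/8 + 15*t^2/8 + 3*t + 1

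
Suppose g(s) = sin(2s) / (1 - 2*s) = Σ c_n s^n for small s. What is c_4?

40/3

Use 1/(1 - r) = Σ r^k on the denominator, then take the Cauchy product.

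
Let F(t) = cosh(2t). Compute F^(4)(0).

16

Use the known series and substitute for the argument.
The coefficient of t^4 in the expansion is 2/3, so F^(4)(0) = 4! * (2/3) = 16.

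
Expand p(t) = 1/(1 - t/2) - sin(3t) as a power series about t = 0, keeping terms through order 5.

Add the two expansions coefficient-wise.

-319*t^5/160 + t^4/16 + 37*t^3/8 + t^2/4 - 5*t/2 + 1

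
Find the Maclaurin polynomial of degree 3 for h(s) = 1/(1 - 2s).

8*s^3 + 4*s^2 + 2*s + 1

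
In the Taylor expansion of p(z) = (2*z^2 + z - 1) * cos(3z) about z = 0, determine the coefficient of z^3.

Shift and add copies of the series according to the polynomial's terms.
[z^0] = -1;  [z^1] = 1;  [z^2] = 13/2;  [z^3] = -9/2.
So c_3 = p′′′(0)/3! = -9/2.

-9/2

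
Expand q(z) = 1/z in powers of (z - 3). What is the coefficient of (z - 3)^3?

-1/81

q(3) = 1/3
q′(3) = -1/9
q′′(3) = 2/27
q′′′(3) = -2/27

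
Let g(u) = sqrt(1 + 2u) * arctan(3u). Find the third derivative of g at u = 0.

Multiply the two series term by term and collect like powers.
From the series, [u^3] g = -21/2; multiply by 3! = 6 to get -63.

-63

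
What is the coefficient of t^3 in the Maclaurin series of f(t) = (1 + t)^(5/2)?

c_3 = f′′′(0)/3! = 5/16.

5/16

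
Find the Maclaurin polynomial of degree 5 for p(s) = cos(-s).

s^4/24 - s^2/2 + 1

[s^0] = 1;  [s^1] = 0;  [s^2] = -1/2;  [s^3] = 0;  [s^4] = 1/24;  [s^5] = 0.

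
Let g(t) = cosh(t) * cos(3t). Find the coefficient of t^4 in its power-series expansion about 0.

7/6

Expand each factor separately, then convolve coefficients.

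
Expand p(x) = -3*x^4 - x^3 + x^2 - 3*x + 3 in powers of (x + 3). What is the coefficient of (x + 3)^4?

-3

p(-3) = -195
p′(-3) = 288
p′′(-3) = -304
p′′′(-3) = 210
p^(4)(-3) = -72
Dividing each by k! gives the coefficients c_0, ..., c_4.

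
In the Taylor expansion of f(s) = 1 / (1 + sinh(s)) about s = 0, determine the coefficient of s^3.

-7/6

Expand as Σ (-1)^k u^k with u equal to the inner function's series.
So c_3 = f′′′(0)/3! = -7/6.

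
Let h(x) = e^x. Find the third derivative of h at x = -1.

The coefficient of (x + 1)^3 in the expansion is e^(-1)/6, so h′′′(-1) = 3! * (e^(-1)/6) = e^(-1).

e^(-1)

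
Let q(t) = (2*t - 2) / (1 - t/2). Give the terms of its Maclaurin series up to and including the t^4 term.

t^4/8 + t^3/4 + t^2/2 + t - 2

Distribute the polynomial across the series and collect like powers.
[t^0] = -2;  [t^1] = 1;  [t^2] = 1/2;  [t^3] = 1/4;  [t^4] = 1/8.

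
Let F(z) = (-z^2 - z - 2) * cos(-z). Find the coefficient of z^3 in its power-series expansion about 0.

1/2

Multiply each power in the prefactor through the base expansion.
F(0) = -2
F′(0) = -1
F′′(0) = 0
F′′′(0) = 3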